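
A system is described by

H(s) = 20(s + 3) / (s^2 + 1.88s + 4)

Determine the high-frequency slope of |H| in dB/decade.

Each pole contributes −20 dB/decade at high frequency; each zero contributes +20 dB/decade.
Net: 1 zero(s) − 2 pole(s) → -20 dB/decade.

-20 dB/decade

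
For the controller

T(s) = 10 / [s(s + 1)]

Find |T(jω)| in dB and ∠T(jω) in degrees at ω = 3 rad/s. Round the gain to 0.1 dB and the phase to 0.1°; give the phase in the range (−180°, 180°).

At s = jω = j3:
pole (s+1): 1 + j3 → |·| = √(1²+3²) = √10 ≈ 3.1623, ∠ = arctan(3/1) ≈ 71.57°
pole at origin: |s| = 3, ∠ = 90.00° (in denominator)
|T| = 10 / 9.4869 ≈ 1.0541
Gain = 20 log₁₀(1.0541) ≈ 0.46 dB
∠T = 0.00° − 161.57° = -161.57°

0.5 dB, -161.6°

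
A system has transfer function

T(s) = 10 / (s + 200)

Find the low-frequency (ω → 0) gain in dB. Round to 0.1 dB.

-26.0 dB

T(0) = 10 / (200) = 0.05
20 log₁₀(0.05) ≈ -26.02 dB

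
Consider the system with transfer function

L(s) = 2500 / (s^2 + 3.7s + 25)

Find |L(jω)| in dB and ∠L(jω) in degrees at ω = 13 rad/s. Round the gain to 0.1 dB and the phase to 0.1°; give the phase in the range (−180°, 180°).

At s = jω = j13:
quadratic: (j13)² + 3.7·j13 + 25 = -144 + j48.1 → |·| ≈ 151.82, ∠ ≈ 161.53°
|L| = 2500 / 151.82 ≈ 16.467
Gain = 20 log₁₀(16.467) ≈ 24.33 dB
∠L = 0.00° − 161.53° = -161.53°

24.3 dB, -161.5°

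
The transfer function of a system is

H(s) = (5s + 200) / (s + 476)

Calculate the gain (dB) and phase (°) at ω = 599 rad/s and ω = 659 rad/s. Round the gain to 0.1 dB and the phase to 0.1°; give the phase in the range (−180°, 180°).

ω = 599: 11.9 dB, 34.7°; ω = 659: 12.2 dB, 32.4°

Substitute s = j599:
Numerator: 5(j599) + 200 = 200 + j2995
Denominator: (j599) + 476 = 476 + j599
|N| = √(200² + 2995²) ≈ 3001.7, ∠N ≈ 86.18°
|D| = √(476² + 599²) ≈ 765.1, ∠D ≈ 51.53°
|H| = 3001.7 / 765.1 ≈ 3.9233
Gain = 20 log₁₀(3.9233) ≈ 11.87 dB
∠H = 86.18° − 51.53° = 34.65°

Substitute s = j659:
Numerator: 5(j659) + 200 = 200 + j3295
Denominator: (j659) + 476 = 476 + j659
|N| = √(200² + 3295²) ≈ 3301.1, ∠N ≈ 86.53°
|D| = √(476² + 659²) ≈ 812.93, ∠D ≈ 54.16°
|H| = 3301.1 / 812.93 ≈ 4.0607
Gain = 20 log₁₀(4.0607) ≈ 12.17 dB
∠H = 86.53° − 54.16° = 32.37°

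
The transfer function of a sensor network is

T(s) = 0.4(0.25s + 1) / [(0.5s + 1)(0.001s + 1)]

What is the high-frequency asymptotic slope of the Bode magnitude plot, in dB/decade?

-20 dB/decade

Each pole contributes −20 dB/decade at high frequency; each zero contributes +20 dB/decade.
Net: 1 zero(s) − 2 pole(s) → -20 dB/decade.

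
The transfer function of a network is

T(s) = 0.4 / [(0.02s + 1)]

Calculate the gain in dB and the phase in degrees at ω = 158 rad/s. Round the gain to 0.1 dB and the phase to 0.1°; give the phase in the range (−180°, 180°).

-18.4 dB, -72.4°

At ω = 158 rad/s:
pole (1 + j158·0.02) = 1 + j3.16 → |·| ≈ 3.3145, ∠ ≈ 72.44°
|T| = 0.4 · 1 / (3.3145) ≈ 0.12068
Gain = 20 log₁₀(0.12068) ≈ -18.37 dB
∠T = (0°) − (72.44°) = -72.44°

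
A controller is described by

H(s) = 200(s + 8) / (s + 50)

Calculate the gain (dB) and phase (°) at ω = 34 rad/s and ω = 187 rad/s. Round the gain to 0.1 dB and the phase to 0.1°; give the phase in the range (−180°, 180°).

At s = jω = j34:
zero (s+8): 8 + j34 → |·| = √(8²+34²) = √1220 ≈ 34.928, ∠ = arctan(34/8) ≈ 76.76°
pole (s+50): 50 + j34 → |·| = √(50²+34²) = √3656 ≈ 60.465, ∠ = arctan(34/50) ≈ 34.22°
|H| = 200 · 34.928 / 60.465 ≈ 115.53
Gain = 20 log₁₀(115.53) ≈ 41.25 dB
∠H = 76.76° − 34.22° = 42.54°

At s = jω = j187:
zero (s+8): 8 + j187 → |·| = √(8²+187²) = √35033 ≈ 187.17, ∠ = arctan(187/8) ≈ 87.55°
pole (s+50): 50 + j187 → |·| = √(50²+187²) = √37469 ≈ 193.57, ∠ = arctan(187/50) ≈ 75.03°
|H| = 200 · 187.17 / 193.57 ≈ 193.39
Gain = 20 log₁₀(193.39) ≈ 45.73 dB
∠H = 87.55° − 75.03° = 12.52°

ω = 34: 41.3 dB, 42.5°; ω = 187: 45.7 dB, 12.5°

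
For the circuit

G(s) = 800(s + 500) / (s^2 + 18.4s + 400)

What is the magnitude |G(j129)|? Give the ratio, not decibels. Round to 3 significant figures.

At s = jω = j129:
zero (s+500): 500 + j129 → |·| = √(500²+129²) = √266641 ≈ 516.37, ∠ = arctan(129/500) ≈ 14.47°
quadratic: (j129)² + 18.4·j129 + 400 = -16241 + j2373.6 → |·| ≈ 16414, ∠ ≈ 171.69°
|G| = 800 · 516.37 / 16414 ≈ 25.167

25.2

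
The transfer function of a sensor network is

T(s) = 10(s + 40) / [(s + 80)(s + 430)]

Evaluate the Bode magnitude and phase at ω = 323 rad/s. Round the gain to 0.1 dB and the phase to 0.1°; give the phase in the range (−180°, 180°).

-34.8 dB, -30.1°

At s = jω = j323:
zero (s+40): 40 + j323 → |·| = √(40²+323²) = √105929 ≈ 325.47, ∠ = arctan(323/40) ≈ 82.94°
pole (s+80): 80 + j323 → |·| = √(80²+323²) = √110729 ≈ 332.76, ∠ = arctan(323/80) ≈ 76.09°
pole (s+430): 430 + j323 → |·| = √(430²+323²) = √289229 ≈ 537.8, ∠ = arctan(323/430) ≈ 36.91°
|T| = 10 · 325.47 / 1.7896e+05 ≈ 0.018187
Gain = 20 log₁₀(0.018187) ≈ -34.80 dB
∠T = 82.94° − 113.00° = -30.06°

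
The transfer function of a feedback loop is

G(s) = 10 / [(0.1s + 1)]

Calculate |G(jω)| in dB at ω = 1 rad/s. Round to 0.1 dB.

20.0 dB

At ω = 1 rad/s:
pole (1 + j1·0.1) = 1 + j0.1 → |·| ≈ 1.005, ∠ ≈ 5.71°
|G| = 10 · 1 / (1.005) ≈ 9.9502
Gain = 20 log₁₀(9.9502) ≈ 19.96 dB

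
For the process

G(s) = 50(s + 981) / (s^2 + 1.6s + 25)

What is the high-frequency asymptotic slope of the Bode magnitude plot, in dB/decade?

-20 dB/decade

Each pole contributes −20 dB/decade at high frequency; each zero contributes +20 dB/decade.
Net: 1 zero(s) − 2 pole(s) → -20 dB/decade.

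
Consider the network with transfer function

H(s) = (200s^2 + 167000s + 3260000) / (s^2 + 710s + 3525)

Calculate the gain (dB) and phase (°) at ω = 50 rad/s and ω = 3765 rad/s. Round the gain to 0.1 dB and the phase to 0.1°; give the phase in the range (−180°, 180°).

Substitute s = j50:
Numerator: 200(j50)^2 + 167000(j50) + 3260000 = 2760000 + j8350000
Denominator: (j50)^2 + 710(j50) + 3525 = 1025 + j35500
|N| = √(2760000² + 8350000²) ≈ 8.7943e+06, ∠N ≈ 71.71°
|D| = √(1025² + 35500²) ≈ 35515, ∠D ≈ 88.35°
|H| = 8.7943e+06 / 35515 ≈ 247.62
Gain = 20 log₁₀(247.62) ≈ 47.88 dB
∠H = 71.71° − 88.35° = -16.64°

Substitute s = j3765:
Numerator: 200(j3765)^2 + 167000(j3765) + 3260000 = -2831785000 + j628755000
Denominator: (j3765)^2 + 710(j3765) + 3525 = -14171700 + j2673150
|N| = √(2831785000² + 628755000²) ≈ 2.9007e+09, ∠N ≈ 167.48°
|D| = √(14171700² + 2673150²) ≈ 1.4422e+07, ∠D ≈ 169.32°
|H| = 2.9007e+09 / 1.4422e+07 ≈ 201.13
Gain = 20 log₁₀(201.13) ≈ 46.07 dB
∠H = 167.48° − 169.32° = -1.84°

ω = 50: 47.9 dB, -16.6°; ω = 3765: 46.1 dB, -1.8°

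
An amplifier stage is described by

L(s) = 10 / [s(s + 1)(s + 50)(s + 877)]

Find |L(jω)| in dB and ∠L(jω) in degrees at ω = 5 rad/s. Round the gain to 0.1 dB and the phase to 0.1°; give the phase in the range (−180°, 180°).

At s = jω = j5:
pole (s+1): 1 + j5 → |·| = √(1²+5²) = √26 ≈ 5.099, ∠ = arctan(5/1) ≈ 78.69°
pole (s+50): 50 + j5 → |·| = √(50²+5²) = √2525 ≈ 50.249, ∠ = arctan(5/50) ≈ 5.71°
pole (s+877): 877 + j5 → |·| = √(877²+5²) = √769154 ≈ 877.01, ∠ = arctan(5/877) ≈ 0.33°
pole at origin: |s| = 5, ∠ = 90.00° (in denominator)
|L| = 10 / 1.1235e+06 ≈ 8.9008e-06
Gain = 20 log₁₀(8.9008e-06) ≈ -101.01 dB
∠L = 0.00° − 174.73° = -174.73°

-101.0 dB, -174.7°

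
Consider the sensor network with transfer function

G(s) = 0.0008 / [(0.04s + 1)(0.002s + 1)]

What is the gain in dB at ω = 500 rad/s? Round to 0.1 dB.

At ω = 500 rad/s:
pole (1 + j500·0.04) = 1 + j20 → |·| ≈ 20.025, ∠ ≈ 87.14°
pole (1 + j500·0.002) = 1 + j1 → |·| ≈ 1.4142, ∠ ≈ 45.00°
|G| = 0.0008 · 1 / (20.025 · 1.4142) ≈ 2.8249e-05
Gain = 20 log₁₀(2.8249e-05) ≈ -90.98 dB

-91.0 dB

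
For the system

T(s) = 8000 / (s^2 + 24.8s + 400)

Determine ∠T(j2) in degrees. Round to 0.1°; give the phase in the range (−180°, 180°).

At s = jω = j2:
quadratic: (j2)² + 24.8·j2 + 400 = 396 + j49.6 → |·| ≈ 399.09, ∠ ≈ 7.14°
∠T = 0.00° − 7.14° = -7.14°

-7.1°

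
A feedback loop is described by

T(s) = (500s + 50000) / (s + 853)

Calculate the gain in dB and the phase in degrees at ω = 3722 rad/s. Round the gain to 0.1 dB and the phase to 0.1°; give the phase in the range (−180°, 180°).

Substitute s = j3722:
Numerator: 500(j3722) + 50000 = 50000 + j1861000
Denominator: (j3722) + 853 = 853 + j3722
|N| = √(50000² + 1861000²) ≈ 1.8617e+06, ∠N ≈ 88.46°
|D| = √(853² + 3722²) ≈ 3818.5, ∠D ≈ 77.09°
|T| = 1.8617e+06 / 3818.5 ≈ 487.55
Gain = 20 log₁₀(487.55) ≈ 53.76 dB
∠T = 88.46° − 77.09° = 11.37°

53.8 dB, 11.4°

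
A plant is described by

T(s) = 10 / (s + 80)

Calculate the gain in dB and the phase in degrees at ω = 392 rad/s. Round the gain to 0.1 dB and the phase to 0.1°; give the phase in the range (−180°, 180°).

Substitute s = j392:
Numerator: 10 = 10 + j0
Denominator: (j392) + 80 = 80 + j392
|N| = √(10² + 0²) ≈ 10, ∠N ≈ 0.00°
|D| = √(80² + 392²) ≈ 400.08, ∠D ≈ 78.47°
|T| = 10 / 400.08 ≈ 0.024995
Gain = 20 log₁₀(0.024995) ≈ -32.04 dB
∠T = 0.00° − 78.47° = -78.47°

-32.0 dB, -78.5°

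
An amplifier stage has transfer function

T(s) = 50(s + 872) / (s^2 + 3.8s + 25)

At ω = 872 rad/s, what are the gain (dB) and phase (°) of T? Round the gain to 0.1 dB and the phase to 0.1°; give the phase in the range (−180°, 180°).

At s = jω = j872:
zero (s+872): 872 + j872 → |·| = √(872²+872²) = √1520768 ≈ 1233.2, ∠ = arctan(872/872) ≈ 45.00°
quadratic: (j872)² + 3.8·j872 + 25 = -760359 + j3313.6 → |·| ≈ 7.6037e+05, ∠ ≈ 179.75°
|T| = 50 · 1233.2 / 7.6037e+05 ≈ 0.081092
Gain = 20 log₁₀(0.081092) ≈ -21.82 dB
∠T = 45.00° − 179.75° = -134.75°

-21.8 dB, -134.8°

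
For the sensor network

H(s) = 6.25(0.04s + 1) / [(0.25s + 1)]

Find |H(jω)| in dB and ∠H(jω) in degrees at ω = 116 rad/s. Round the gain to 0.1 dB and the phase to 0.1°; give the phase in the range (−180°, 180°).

At ω = 116 rad/s:
zero (1 + j116·0.04) = 1 + j4.64 → |·| ≈ 4.7465, ∠ ≈ 77.84°
pole (1 + j116·0.25) = 1 + j29 → |·| ≈ 29.017, ∠ ≈ 88.03°
|H| = 6.25 · 4.7465 / (29.017) ≈ 1.0224
Gain = 20 log₁₀(1.0224) ≈ 0.19 dB
∠H = (77.84°) − (88.03°) = -10.19°

0.2 dB, -10.2°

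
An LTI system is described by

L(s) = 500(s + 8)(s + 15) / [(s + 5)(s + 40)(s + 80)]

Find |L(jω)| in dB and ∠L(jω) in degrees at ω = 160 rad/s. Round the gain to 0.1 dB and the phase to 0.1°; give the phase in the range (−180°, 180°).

8.7 dB, -55.8°

At s = jω = j160:
zero (s+8): 8 + j160 → |·| = √(8²+160²) = √25664 ≈ 160.2, ∠ = arctan(160/8) ≈ 87.14°
zero (s+15): 15 + j160 → |·| = √(15²+160²) = √25825 ≈ 160.7, ∠ = arctan(160/15) ≈ 84.64°
pole (s+5): 5 + j160 → |·| = √(5²+160²) = √25625 ≈ 160.08, ∠ = arctan(160/5) ≈ 88.21°
pole (s+40): 40 + j160 → |·| = √(40²+160²) = √27200 ≈ 164.92, ∠ = arctan(160/40) ≈ 75.96°
pole (s+80): 80 + j160 → |·| = √(80²+160²) = √32000 ≈ 178.89, ∠ = arctan(160/80) ≈ 63.43°
|L| = 500 · 25744 / 4.7228e+06 ≈ 2.7255
Gain = 20 log₁₀(2.7255) ≈ 8.71 dB
∠L = 171.78° − 227.60° = -55.82°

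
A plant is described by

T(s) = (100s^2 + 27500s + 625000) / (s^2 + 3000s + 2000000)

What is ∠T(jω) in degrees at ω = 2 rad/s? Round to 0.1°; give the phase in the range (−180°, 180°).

4.9°

Substitute s = j2:
Numerator: 100(j2)^2 + 27500(j2) + 625000 = 624600 + j55000
Denominator: (j2)^2 + 3000(j2) + 2000000 = 1999996 + j6000
|N| = √(624600² + 55000²) ≈ 6.2702e+05, ∠N ≈ 5.03°
|D| = √(1999996² + 6000²) ≈ 2e+06, ∠D ≈ 0.17°
∠T = 5.03° − 0.17° = 4.86°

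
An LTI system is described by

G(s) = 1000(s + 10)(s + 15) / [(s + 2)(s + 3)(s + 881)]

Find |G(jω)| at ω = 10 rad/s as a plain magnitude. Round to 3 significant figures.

At s = jω = j10:
zero (s+10): 10 + j10 → |·| = √(10²+10²) = √200 ≈ 14.142, ∠ = arctan(10/10) ≈ 45.00°
zero (s+15): 15 + j10 → |·| = √(15²+10²) = √325 ≈ 18.028, ∠ = arctan(10/15) ≈ 33.69°
pole (s+2): 2 + j10 → |·| = √(2²+10²) = √104 ≈ 10.198, ∠ = arctan(10/2) ≈ 78.69°
pole (s+3): 3 + j10 → |·| = √(3²+10²) = √109 ≈ 10.44, ∠ = arctan(10/3) ≈ 73.30°
pole (s+881): 881 + j10 → |·| = √(881²+10²) = √776261 ≈ 881.06, ∠ = arctan(10/881) ≈ 0.65°
|G| = 1000 · 254.95 / 93804 ≈ 2.7179

2.72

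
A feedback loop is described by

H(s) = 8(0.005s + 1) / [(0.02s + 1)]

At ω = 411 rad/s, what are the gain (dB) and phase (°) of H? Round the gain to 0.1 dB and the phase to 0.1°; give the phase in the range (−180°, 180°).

At ω = 411 rad/s:
zero (1 + j411·0.005) = 1 + j2.055 → |·| ≈ 2.2854, ∠ ≈ 64.05°
pole (1 + j411·0.02) = 1 + j8.22 → |·| ≈ 8.2806, ∠ ≈ 83.06°
|H| = 8 · 2.2854 / (8.2806) ≈ 2.208
Gain = 20 log₁₀(2.208) ≈ 6.88 dB
∠H = (64.05°) − (83.06°) = -19.01°

6.9 dB, -19.0°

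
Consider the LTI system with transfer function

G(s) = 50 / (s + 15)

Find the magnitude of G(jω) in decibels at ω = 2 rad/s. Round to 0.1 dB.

10.4 dB

Substitute s = j2:
Numerator: 50 = 50 + j0
Denominator: (j2) + 15 = 15 + j2
|N| = √(50² + 0²) ≈ 50, ∠N ≈ 0.00°
|D| = √(15² + 2²) ≈ 15.133, ∠D ≈ 7.59°
|G| = 50 / 15.133 ≈ 3.304
Gain = 20 log₁₀(3.304) ≈ 10.38 dB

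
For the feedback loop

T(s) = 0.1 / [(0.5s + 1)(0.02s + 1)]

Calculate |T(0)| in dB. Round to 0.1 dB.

T(0) = 0.1 · 1 / 1 = 0.1
20 log₁₀(0.1) ≈ -20.00 dB

-20.0 dB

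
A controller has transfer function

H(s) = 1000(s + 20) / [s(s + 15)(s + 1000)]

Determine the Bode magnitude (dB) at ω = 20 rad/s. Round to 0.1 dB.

At s = jω = j20:
zero (s+20): 20 + j20 → |·| = √(20²+20²) = √800 ≈ 28.284, ∠ = arctan(20/20) ≈ 45.00°
pole (s+15): 15 + j20 → |·| = √(15²+20²) = √625 ≈ 25, ∠ = arctan(20/15) ≈ 53.13°
pole (s+1000): 1000 + j20 → |·| = √(1000²+20²) = √1000400 ≈ 1000.2, ∠ = arctan(20/1000) ≈ 1.15°
pole at origin: |s| = 20, ∠ = 90.00° (in denominator)
|H| = 1000 · 28.284 / 5.001e+05 ≈ 0.056557
Gain = 20 log₁₀(0.056557) ≈ -24.95 dB

-25.0 dB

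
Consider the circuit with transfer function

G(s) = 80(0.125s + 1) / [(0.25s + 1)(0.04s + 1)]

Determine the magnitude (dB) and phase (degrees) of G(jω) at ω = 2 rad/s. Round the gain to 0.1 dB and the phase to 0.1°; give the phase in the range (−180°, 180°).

At ω = 2 rad/s:
zero (1 + j2·0.125) = 1 + j0.25 → |·| ≈ 1.0308, ∠ ≈ 14.04°
pole (1 + j2·0.25) = 1 + j0.5 → |·| ≈ 1.118, ∠ ≈ 26.57°
pole (1 + j2·0.04) = 1 + j0.08 → |·| ≈ 1.0032, ∠ ≈ 4.57°
|G| = 80 · 1.0308 / (1.118 · 1.0032) ≈ 73.525
Gain = 20 log₁₀(73.525) ≈ 37.33 dB
∠G = (14.04°) − (26.57° + 4.57°) = -17.10°

37.3 dB, -17.1°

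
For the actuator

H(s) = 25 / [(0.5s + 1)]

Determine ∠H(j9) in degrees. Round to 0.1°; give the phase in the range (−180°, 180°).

-77.5°

At ω = 9 rad/s:
pole (1 + j9·0.5) = 1 + j4.5 → |·| ≈ 4.6098, ∠ ≈ 77.47°
∠H = (0°) − (77.47°) = -77.47°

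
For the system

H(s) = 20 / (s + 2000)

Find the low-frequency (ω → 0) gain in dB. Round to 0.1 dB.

-40.0 dB

H(0) = 20 / 2000 = 0.01
20 log₁₀(0.01) ≈ -40.00 dB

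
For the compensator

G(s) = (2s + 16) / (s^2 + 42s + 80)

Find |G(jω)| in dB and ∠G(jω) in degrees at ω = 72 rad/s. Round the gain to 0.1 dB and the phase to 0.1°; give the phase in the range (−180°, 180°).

Substitute s = j72:
Numerator: 2(j72) + 16 = 16 + j144
Denominator: (j72)^2 + 42(j72) + 80 = -5104 + j3024
|N| = √(16² + 144²) ≈ 144.89, ∠N ≈ 83.66°
|D| = √(5104² + 3024²) ≈ 5932.6, ∠D ≈ 149.35°
|G| = 144.89 / 5932.6 ≈ 0.024423
Gain = 20 log₁₀(0.024423) ≈ -32.24 dB
∠G = 83.66° − 149.35° = -65.69°

-32.2 dB, -65.7°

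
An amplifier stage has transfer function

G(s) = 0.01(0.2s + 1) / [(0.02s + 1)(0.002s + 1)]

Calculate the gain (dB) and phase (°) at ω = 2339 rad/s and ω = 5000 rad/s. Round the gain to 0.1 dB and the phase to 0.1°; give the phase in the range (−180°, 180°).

ω = 2339: -33.6 dB, -76.8°; ω = 5000: -40.0 dB, -83.8°

At ω = 2339 rad/s:
zero (1 + j2339·0.2) = 1 + j467.8 → |·| ≈ 467.8, ∠ ≈ 89.88°
pole (1 + j2339·0.02) = 1 + j46.78 → |·| ≈ 46.791, ∠ ≈ 88.78°
pole (1 + j2339·0.002) = 1 + j4.678 → |·| ≈ 4.7837, ∠ ≈ 77.93°
|G| = 0.01 · 467.8 / (46.791 · 4.7837) ≈ 0.020899
Gain = 20 log₁₀(0.020899) ≈ -33.60 dB
∠G = (89.88°) − (88.78° + 77.93°) = -76.83°

At ω = 5000 rad/s:
zero (1 + j5000·0.2) = 1 + j1000 → |·| ≈ 1000, ∠ ≈ 89.94°
pole (1 + j5000·0.02) = 1 + j100 → |·| ≈ 100, ∠ ≈ 89.43°
pole (1 + j5000·0.002) = 1 + j10 → |·| ≈ 10.05, ∠ ≈ 84.29°
|G| = 0.01 · 1000 / (100 · 10.05) ≈ 0.0099502
Gain = 20 log₁₀(0.0099502) ≈ -40.04 dB
∠G = (89.94°) − (89.43° + 84.29°) = -83.78°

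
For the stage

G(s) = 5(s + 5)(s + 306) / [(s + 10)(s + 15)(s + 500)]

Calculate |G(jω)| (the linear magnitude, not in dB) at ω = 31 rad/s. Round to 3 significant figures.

0.0859

At s = jω = j31:
zero (s+5): 5 + j31 → |·| = √(5²+31²) = √986 ≈ 31.401, ∠ = arctan(31/5) ≈ 80.84°
zero (s+306): 306 + j31 → |·| = √(306²+31²) = √94597 ≈ 307.57, ∠ = arctan(31/306) ≈ 5.78°
pole (s+10): 10 + j31 → |·| = √(10²+31²) = √1061 ≈ 32.573, ∠ = arctan(31/10) ≈ 72.12°
pole (s+15): 15 + j31 → |·| = √(15²+31²) = √1186 ≈ 34.438, ∠ = arctan(31/15) ≈ 64.18°
pole (s+500): 500 + j31 → |·| = √(500²+31²) = √250961 ≈ 500.96, ∠ = arctan(31/500) ≈ 3.55°
|G| = 5 · 9658 / 5.6195e+05 ≈ 0.085933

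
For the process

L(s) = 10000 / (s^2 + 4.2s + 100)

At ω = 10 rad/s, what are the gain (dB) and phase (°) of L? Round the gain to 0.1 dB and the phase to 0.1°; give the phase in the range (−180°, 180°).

At s = jω = j10:
quadratic: (j10)² + 4.2·j10 + 100 = 0 + j42 → |·| ≈ 42, ∠ ≈ 90.00°
|L| = 10000 / 42 ≈ 238.1
Gain = 20 log₁₀(238.1) ≈ 47.54 dB
∠L = 0.00° − 90.00° = -90.00°

47.5 dB, -90.0°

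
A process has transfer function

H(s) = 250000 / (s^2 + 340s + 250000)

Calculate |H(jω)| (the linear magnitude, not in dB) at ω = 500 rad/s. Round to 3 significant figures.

1.47

At s = jω = j500:
quadratic: (j500)² + 340·j500 + 250000 = 0 + j170000 → |·| ≈ 1.7e+05, ∠ ≈ 90.00°
|H| = 250000 / 1.7e+05 ≈ 1.4706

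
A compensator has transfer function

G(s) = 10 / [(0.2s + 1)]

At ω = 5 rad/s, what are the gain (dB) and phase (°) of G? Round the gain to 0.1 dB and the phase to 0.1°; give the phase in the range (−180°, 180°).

17.0 dB, -45.0°

At ω = 5 rad/s:
pole (1 + j5·0.2) = 1 + j1 → |·| ≈ 1.4142, ∠ ≈ 45.00°
|G| = 10 · 1 / (1.4142) ≈ 7.0711
Gain = 20 log₁₀(7.0711) ≈ 16.99 dB
∠G = (0°) − (45.00°) = -45.00°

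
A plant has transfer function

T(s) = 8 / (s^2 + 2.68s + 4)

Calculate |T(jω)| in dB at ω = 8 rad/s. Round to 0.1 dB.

-18.0 dB

At s = jω = j8:
quadratic: (j8)² + 2.68·j8 + 4 = -60 + j21.44 → |·| ≈ 63.716, ∠ ≈ 160.34°
|T| = 8 / 63.716 ≈ 0.12556
Gain = 20 log₁₀(0.12556) ≈ -18.02 dB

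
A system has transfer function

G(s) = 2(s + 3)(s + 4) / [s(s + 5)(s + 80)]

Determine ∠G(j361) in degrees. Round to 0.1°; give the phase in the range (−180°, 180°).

At s = jω = j361:
zero (s+3): 3 + j361 → |·| = √(3²+361²) = √130330 ≈ 361.01, ∠ = arctan(361/3) ≈ 89.52°
zero (s+4): 4 + j361 → |·| = √(4²+361²) = √130337 ≈ 361.02, ∠ = arctan(361/4) ≈ 89.37°
pole (s+5): 5 + j361 → |·| = √(5²+361²) = √130346 ≈ 361.03, ∠ = arctan(361/5) ≈ 89.21°
pole (s+80): 80 + j361 → |·| = √(80²+361²) = √136721 ≈ 369.76, ∠ = arctan(361/80) ≈ 77.50°
pole at origin: |s| = 361, ∠ = 90.00° (in denominator)
∠G = 178.89° − 256.71° = -77.82°

-77.8°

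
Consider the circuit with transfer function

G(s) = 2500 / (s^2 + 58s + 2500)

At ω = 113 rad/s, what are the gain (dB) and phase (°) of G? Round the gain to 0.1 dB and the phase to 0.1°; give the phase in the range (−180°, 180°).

-13.8 dB, -147.5°

At s = jω = j113:
quadratic: (j113)² + 58·j113 + 2500 = -10269 + j6554 → |·| ≈ 12182, ∠ ≈ 147.45°
|G| = 2500 / 12182 ≈ 0.20522
Gain = 20 log₁₀(0.20522) ≈ -13.76 dB
∠G = 0.00° − 147.45° = -147.45°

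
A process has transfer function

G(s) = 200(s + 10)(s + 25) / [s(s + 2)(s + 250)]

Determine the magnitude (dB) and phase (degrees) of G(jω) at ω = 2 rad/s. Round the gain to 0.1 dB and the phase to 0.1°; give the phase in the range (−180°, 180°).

31.2 dB, -119.6°

At s = jω = j2:
zero (s+10): 10 + j2 → |·| = √(10²+2²) = √104 ≈ 10.198, ∠ = arctan(2/10) ≈ 11.31°
zero (s+25): 25 + j2 → |·| = √(25²+2²) = √629 ≈ 25.08, ∠ = arctan(2/25) ≈ 4.57°
pole (s+2): 2 + j2 → |·| = √(2²+2²) = √8 ≈ 2.8284, ∠ = arctan(2/2) ≈ 45.00°
pole (s+250): 250 + j2 → |·| = √(250²+2²) = √62504 ≈ 250.01, ∠ = arctan(2/250) ≈ 0.46°
pole at origin: |s| = 2, ∠ = 90.00° (in denominator)
|G| = 200 · 255.77 / 1414.3 ≈ 36.169
Gain = 20 log₁₀(36.169) ≈ 31.17 dB
∠G = 15.88° − 135.46° = -119.58°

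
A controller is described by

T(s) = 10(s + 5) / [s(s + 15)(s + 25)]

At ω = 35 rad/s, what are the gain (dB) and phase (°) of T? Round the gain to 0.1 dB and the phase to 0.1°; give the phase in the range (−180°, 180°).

At s = jω = j35:
zero (s+5): 5 + j35 → |·| = √(5²+35²) = √1250 ≈ 35.355, ∠ = arctan(35/5) ≈ 81.87°
pole (s+15): 15 + j35 → |·| = √(15²+35²) = √1450 ≈ 38.079, ∠ = arctan(35/15) ≈ 66.80°
pole (s+25): 25 + j35 → |·| = √(25²+35²) = √1850 ≈ 43.012, ∠ = arctan(35/25) ≈ 54.46°
pole at origin: |s| = 35, ∠ = 90.00° (in denominator)
|T| = 10 · 35.355 / 57325 ≈ 0.0061675
Gain = 20 log₁₀(0.0061675) ≈ -44.20 dB
∠T = 81.87° − 211.26° = -129.39°

-44.2 dB, -129.4°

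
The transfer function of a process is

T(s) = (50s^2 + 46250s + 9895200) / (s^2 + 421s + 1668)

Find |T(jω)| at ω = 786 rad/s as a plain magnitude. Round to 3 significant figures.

60.0

Substitute s = j786:
Numerator: 50(j786)^2 + 46250(j786) + 9895200 = -20994600 + j36352500
Denominator: (j786)^2 + 421(j786) + 1668 = -616128 + j330906
|N| = √(20994600² + 36352500²) ≈ 4.1979e+07, ∠N ≈ 120.01°
|D| = √(616128² + 330906²) ≈ 6.9937e+05, ∠D ≈ 151.76°
|T| = 4.1979e+07 / 6.9937e+05 ≈ 60.024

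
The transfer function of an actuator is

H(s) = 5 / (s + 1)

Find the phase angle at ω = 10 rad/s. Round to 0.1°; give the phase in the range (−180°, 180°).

Substitute s = j10:
Numerator: 5 = 5 + j0
Denominator: (j10) + 1 = 1 + j10
|N| = √(5² + 0²) ≈ 5, ∠N ≈ 0.00°
|D| = √(1² + 10²) ≈ 10.05, ∠D ≈ 84.29°
∠H = 0.00° − 84.29° = -84.29°

-84.3°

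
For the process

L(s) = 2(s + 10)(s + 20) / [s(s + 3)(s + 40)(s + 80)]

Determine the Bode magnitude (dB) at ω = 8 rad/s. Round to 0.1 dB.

-52.2 dB

At s = jω = j8:
zero (s+10): 10 + j8 → |·| = √(10²+8²) = √164 ≈ 12.806, ∠ = arctan(8/10) ≈ 38.66°
zero (s+20): 20 + j8 → |·| = √(20²+8²) = √464 ≈ 21.541, ∠ = arctan(8/20) ≈ 21.80°
pole (s+3): 3 + j8 → |·| = √(3²+8²) = √73 ≈ 8.544, ∠ = arctan(8/3) ≈ 69.44°
pole (s+40): 40 + j8 → |·| = √(40²+8²) = √1664 ≈ 40.792, ∠ = arctan(8/40) ≈ 11.31°
pole (s+80): 80 + j8 → |·| = √(80²+8²) = √6464 ≈ 80.399, ∠ = arctan(8/80) ≈ 5.71°
pole at origin: |s| = 8, ∠ = 90.00° (in denominator)
|L| = 2 · 275.85 / 2.2417e+05 ≈ 0.0024611
Gain = 20 log₁₀(0.0024611) ≈ -52.18 dB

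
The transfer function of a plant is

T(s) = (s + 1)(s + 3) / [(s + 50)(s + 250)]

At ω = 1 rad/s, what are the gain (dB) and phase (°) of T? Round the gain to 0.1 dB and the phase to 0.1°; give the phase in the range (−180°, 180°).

-68.9 dB, 62.1°

At s = jω = j1:
zero (s+1): 1 + j1 → |·| = √(1²+1²) = √2 ≈ 1.4142, ∠ = arctan(1/1) ≈ 45.00°
zero (s+3): 3 + j1 → |·| = √(3²+1²) = √10 ≈ 3.1623, ∠ = arctan(1/3) ≈ 18.43°
pole (s+50): 50 + j1 → |·| = √(50²+1²) = √2501 ≈ 50.01, ∠ = arctan(1/50) ≈ 1.15°
pole (s+250): 250 + j1 → |·| = √(250²+1²) = √62501 ≈ 250, ∠ = arctan(1/250) ≈ 0.23°
|T| = 1 · 4.4721 / 12502 ≈ 0.00035771
Gain = 20 log₁₀(0.00035771) ≈ -68.93 dB
∠T = 63.43° − 1.38° = 62.05°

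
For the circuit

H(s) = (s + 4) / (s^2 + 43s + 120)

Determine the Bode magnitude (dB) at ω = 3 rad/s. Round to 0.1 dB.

Substitute s = j3:
Numerator: (j3) + 4 = 4 + j3
Denominator: (j3)^2 + 43(j3) + 120 = 111 + j129
|N| = √(4² + 3²) ≈ 5, ∠N ≈ 36.87°
|D| = √(111² + 129²) ≈ 170.18, ∠D ≈ 49.29°
|H| = 5 / 170.18 ≈ 0.029381
Gain = 20 log₁₀(0.029381) ≈ -30.64 dB

-30.6 dB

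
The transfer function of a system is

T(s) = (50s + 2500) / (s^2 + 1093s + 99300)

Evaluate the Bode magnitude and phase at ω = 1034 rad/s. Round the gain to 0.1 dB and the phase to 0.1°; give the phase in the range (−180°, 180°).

Substitute s = j1034:
Numerator: 50(j1034) + 2500 = 2500 + j51700
Denominator: (j1034)^2 + 1093(j1034) + 99300 = -969856 + j1130162
|N| = √(2500² + 51700²) ≈ 51760, ∠N ≈ 87.23°
|D| = √(969856² + 1130162²) ≈ 1.4893e+06, ∠D ≈ 130.63°
|T| = 51760 / 1.4893e+06 ≈ 0.034755
Gain = 20 log₁₀(0.034755) ≈ -29.18 dB
∠T = 87.23° − 130.63° = -43.40°

-29.2 dB, -43.4°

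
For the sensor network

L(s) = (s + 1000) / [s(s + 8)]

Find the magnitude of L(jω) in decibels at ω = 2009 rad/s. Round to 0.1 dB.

-65.1 dB

At s = jω = j2009:
zero (s+1000): 1000 + j2009 → |·| = √(1000²+2009²) = √5036081 ≈ 2244.1, ∠ = arctan(2009/1000) ≈ 63.54°
pole (s+8): 8 + j2009 → |·| = √(8²+2009²) = √4036145 ≈ 2009, ∠ = arctan(2009/8) ≈ 89.77°
pole at origin: |s| = 2009, ∠ = 90.00° (in denominator)
|L| = 1 · 2244.1 / 4.0361e+06 ≈ 0.00055601
Gain = 20 log₁₀(0.00055601) ≈ -65.10 dB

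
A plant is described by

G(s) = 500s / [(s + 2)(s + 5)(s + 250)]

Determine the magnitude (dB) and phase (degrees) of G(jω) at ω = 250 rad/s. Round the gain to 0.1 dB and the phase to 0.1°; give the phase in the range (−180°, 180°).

-45.0 dB, -133.4°

At s = jω = j250:
zero at origin: s = j250 → |·| = 250, ∠ = 90.00°
pole (s+2): 2 + j250 → |·| = √(2²+250²) = √62504 ≈ 250.01, ∠ = arctan(250/2) ≈ 89.54°
pole (s+5): 5 + j250 → |·| = √(5²+250²) = √62525 ≈ 250.05, ∠ = arctan(250/5) ≈ 88.85°
pole (s+250): 250 + j250 → |·| = √(250²+250²) = √125000 ≈ 353.55, ∠ = arctan(250/250) ≈ 45.00°
|G| = 500 · 250 / 2.2102e+07 ≈ 0.0056556
Gain = 20 log₁₀(0.0056556) ≈ -44.95 dB
∠G = 90.00° − 223.39° = -133.39°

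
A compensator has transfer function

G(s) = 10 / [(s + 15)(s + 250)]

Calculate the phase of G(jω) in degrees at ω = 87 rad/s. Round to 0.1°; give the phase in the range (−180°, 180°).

-99.4°

At s = jω = j87:
pole (s+15): 15 + j87 → |·| = √(15²+87²) = √7794 ≈ 88.284, ∠ = arctan(87/15) ≈ 80.22°
pole (s+250): 250 + j87 → |·| = √(250²+87²) = √70069 ≈ 264.71, ∠ = arctan(87/250) ≈ 19.19°
∠G = 0.00° − 99.41° = -99.41°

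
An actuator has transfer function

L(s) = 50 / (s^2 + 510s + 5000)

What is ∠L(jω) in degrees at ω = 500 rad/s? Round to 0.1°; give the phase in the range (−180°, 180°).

-133.9°

Substitute s = j500:
Numerator: 50 = 50 + j0
Denominator: (j500)^2 + 510(j500) + 5000 = -245000 + j255000
|N| = √(50² + 0²) ≈ 50, ∠N ≈ 0.00°
|D| = √(245000² + 255000²) ≈ 3.5362e+05, ∠D ≈ 133.85°
∠L = 0.00° − 133.85° = -133.85°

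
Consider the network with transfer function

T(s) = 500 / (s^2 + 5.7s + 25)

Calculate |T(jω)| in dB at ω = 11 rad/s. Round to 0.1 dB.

At s = jω = j11:
quadratic: (j11)² + 5.7·j11 + 25 = -96 + j62.7 → |·| ≈ 114.66, ∠ ≈ 146.85°
|T| = 500 / 114.66 ≈ 4.3607
Gain = 20 log₁₀(4.3607) ≈ 12.79 dB

12.8 dB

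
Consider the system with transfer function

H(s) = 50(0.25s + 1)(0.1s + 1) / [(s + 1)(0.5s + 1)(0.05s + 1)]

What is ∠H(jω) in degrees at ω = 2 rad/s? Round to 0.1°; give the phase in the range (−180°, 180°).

At ω = 2 rad/s:
zero (1 + j2·0.25) = 1 + j0.5 → |·| ≈ 1.118, ∠ ≈ 26.57°
zero (1 + j2·0.1) = 1 + j0.2 → |·| ≈ 1.0198, ∠ ≈ 11.31°
pole (1 + j2·1) = 1 + j2 → |·| ≈ 2.2361, ∠ ≈ 63.43°
pole (1 + j2·0.5) = 1 + j1 → |·| ≈ 1.4142, ∠ ≈ 45.00°
pole (1 + j2·0.05) = 1 + j0.1 → |·| ≈ 1.005, ∠ ≈ 5.71°
∠H = (26.57° + 11.31°) − (63.43° + 45.00° + 5.71°) = -76.26°

-76.3°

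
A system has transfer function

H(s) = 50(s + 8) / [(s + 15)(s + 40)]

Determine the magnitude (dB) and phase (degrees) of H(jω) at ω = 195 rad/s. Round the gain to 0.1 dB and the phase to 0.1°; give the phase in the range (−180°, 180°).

At s = jω = j195:
zero (s+8): 8 + j195 → |·| = √(8²+195²) = √38089 ≈ 195.16, ∠ = arctan(195/8) ≈ 87.65°
pole (s+15): 15 + j195 → |·| = √(15²+195²) = √38250 ≈ 195.58, ∠ = arctan(195/15) ≈ 85.60°
pole (s+40): 40 + j195 → |·| = √(40²+195²) = √39625 ≈ 199.06, ∠ = arctan(195/40) ≈ 78.41°
|H| = 50 · 195.16 / 38932 ≈ 0.25064
Gain = 20 log₁₀(0.25064) ≈ -12.02 dB
∠H = 87.65° − 164.01° = -76.36°

-12.0 dB, -76.4°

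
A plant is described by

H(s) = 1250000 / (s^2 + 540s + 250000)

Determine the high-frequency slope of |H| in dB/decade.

-40 dB/decade

Each pole contributes −20 dB/decade at high frequency; each zero contributes +20 dB/decade.
Net: 0 zero(s) − 2 pole(s) → -40 dB/decade.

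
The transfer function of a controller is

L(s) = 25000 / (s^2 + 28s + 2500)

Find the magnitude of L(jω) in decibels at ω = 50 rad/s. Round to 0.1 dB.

25.0 dB

At s = jω = j50:
quadratic: (j50)² + 28·j50 + 2500 = 0 + j1400 → |·| ≈ 1400, ∠ ≈ 90.00°
|L| = 25000 / 1400 ≈ 17.857
Gain = 20 log₁₀(17.857) ≈ 25.04 dB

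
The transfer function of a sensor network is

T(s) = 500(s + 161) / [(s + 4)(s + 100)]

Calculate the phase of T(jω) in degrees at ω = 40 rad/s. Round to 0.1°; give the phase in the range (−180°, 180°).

-92.1°

At s = jω = j40:
zero (s+161): 161 + j40 → |·| = √(161²+40²) = √27521 ≈ 165.89, ∠ = arctan(40/161) ≈ 13.95°
pole (s+4): 4 + j40 → |·| = √(4²+40²) = √1616 ≈ 40.2, ∠ = arctan(40/4) ≈ 84.29°
pole (s+100): 100 + j40 → |·| = √(100²+40²) = √11600 ≈ 107.7, ∠ = arctan(40/100) ≈ 21.80°
∠T = 13.95° − 106.09° = -92.14°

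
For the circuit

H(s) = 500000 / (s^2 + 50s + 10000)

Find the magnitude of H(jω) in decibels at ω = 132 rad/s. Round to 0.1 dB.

At s = jω = j132:
quadratic: (j132)² + 50·j132 + 10000 = -7424 + j6600 → |·| ≈ 9933.6, ∠ ≈ 138.36°
|H| = 500000 / 9933.6 ≈ 50.334
Gain = 20 log₁₀(50.334) ≈ 34.04 dB

34.0 dB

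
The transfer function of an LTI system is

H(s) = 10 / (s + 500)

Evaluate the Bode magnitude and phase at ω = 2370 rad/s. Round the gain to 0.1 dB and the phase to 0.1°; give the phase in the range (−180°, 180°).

-47.7 dB, -78.1°

Substitute s = j2370:
Numerator: 10 = 10 + j0
Denominator: (j2370) + 500 = 500 + j2370
|N| = √(10² + 0²) ≈ 10, ∠N ≈ 0.00°
|D| = √(500² + 2370²) ≈ 2422.2, ∠D ≈ 78.09°
|H| = 10 / 2422.2 ≈ 0.0041285
Gain = 20 log₁₀(0.0041285) ≈ -47.68 dB
∠H = 0.00° − 78.09° = -78.09°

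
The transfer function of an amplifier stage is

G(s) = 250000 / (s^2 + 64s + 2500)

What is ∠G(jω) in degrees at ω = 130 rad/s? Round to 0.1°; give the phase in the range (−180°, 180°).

At s = jω = j130:
quadratic: (j130)² + 64·j130 + 2500 = -14400 + j8320 → |·| ≈ 16631, ∠ ≈ 149.98°
∠G = 0.00° − 149.98° = -149.98°

-150.0°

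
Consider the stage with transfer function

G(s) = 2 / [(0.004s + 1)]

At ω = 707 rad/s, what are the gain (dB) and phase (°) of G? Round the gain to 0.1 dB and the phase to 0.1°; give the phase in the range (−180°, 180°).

At ω = 707 rad/s:
pole (1 + j707·0.004) = 1 + j2.828 → |·| ≈ 2.9996, ∠ ≈ 70.53°
|G| = 2 · 1 / (2.9996) ≈ 0.66676
Gain = 20 log₁₀(0.66676) ≈ -3.52 dB
∠G = (0°) − (70.53°) = -70.53°

-3.5 dB, -70.5°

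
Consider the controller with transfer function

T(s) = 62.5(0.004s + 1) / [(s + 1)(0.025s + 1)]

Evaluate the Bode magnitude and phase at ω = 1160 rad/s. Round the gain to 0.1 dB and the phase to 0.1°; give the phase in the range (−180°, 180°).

-41.1 dB, -100.1°

At ω = 1160 rad/s:
zero (1 + j1160·0.004) = 1 + j4.64 → |·| ≈ 4.7465, ∠ ≈ 77.84°
pole (1 + j1160·1) = 1 + j1160 → |·| ≈ 1160, ∠ ≈ 89.95°
pole (1 + j1160·0.025) = 1 + j29 → |·| ≈ 29.017, ∠ ≈ 88.03°
|T| = 62.5 · 4.7465 / (1160 · 29.017) ≈ 0.0088134
Gain = 20 log₁₀(0.0088134) ≈ -41.10 dB
∠T = (77.84°) − (89.95° + 88.03°) = -100.14°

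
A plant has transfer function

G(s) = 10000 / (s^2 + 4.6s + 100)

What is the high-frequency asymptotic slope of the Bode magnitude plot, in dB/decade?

Each pole contributes −20 dB/decade at high frequency; each zero contributes +20 dB/decade.
Net: 0 zero(s) − 2 pole(s) → -40 dB/decade.

-40 dB/decade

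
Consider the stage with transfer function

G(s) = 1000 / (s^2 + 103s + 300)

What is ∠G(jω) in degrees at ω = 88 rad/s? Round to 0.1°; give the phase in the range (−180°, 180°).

Substitute s = j88:
Numerator: 1000 = 1000 + j0
Denominator: (j88)^2 + 103(j88) + 300 = -7444 + j9064
|N| = √(1000² + 0²) ≈ 1000, ∠N ≈ 0.00°
|D| = √(7444² + 9064²) ≈ 11729, ∠D ≈ 129.40°
∠G = 0.00° − 129.40° = -129.40°

-129.4°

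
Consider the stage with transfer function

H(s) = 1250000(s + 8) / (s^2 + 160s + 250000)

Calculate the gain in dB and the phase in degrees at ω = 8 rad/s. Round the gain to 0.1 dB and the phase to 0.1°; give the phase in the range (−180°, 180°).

35.1 dB, 44.7°

At s = jω = j8:
zero (s+8): 8 + j8 → |·| = √(8²+8²) = √128 ≈ 11.314, ∠ = arctan(8/8) ≈ 45.00°
quadratic: (j8)² + 160·j8 + 250000 = 249936 + j1280 → |·| ≈ 2.4994e+05, ∠ ≈ 0.29°
|H| = 1250000 · 11.314 / 2.4994e+05 ≈ 56.584
Gain = 20 log₁₀(56.584) ≈ 35.05 dB
∠H = 45.00° − 0.29° = 44.71°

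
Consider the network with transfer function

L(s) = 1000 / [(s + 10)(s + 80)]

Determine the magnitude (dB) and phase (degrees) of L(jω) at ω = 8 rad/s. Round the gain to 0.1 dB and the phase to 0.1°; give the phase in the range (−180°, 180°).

At s = jω = j8:
pole (s+10): 10 + j8 → |·| = √(10²+8²) = √164 ≈ 12.806, ∠ = arctan(8/10) ≈ 38.66°
pole (s+80): 80 + j8 → |·| = √(80²+8²) = √6464 ≈ 80.399, ∠ = arctan(8/80) ≈ 5.71°
|L| = 1000 / 1029.6 ≈ 0.97125
Gain = 20 log₁₀(0.97125) ≈ -0.25 dB
∠L = 0.00° − 44.37° = -44.37°

-0.3 dB, -44.4°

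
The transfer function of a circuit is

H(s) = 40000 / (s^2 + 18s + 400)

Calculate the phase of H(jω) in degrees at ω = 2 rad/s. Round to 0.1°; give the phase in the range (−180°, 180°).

At s = jω = j2:
quadratic: (j2)² + 18·j2 + 400 = 396 + j36 → |·| ≈ 397.63, ∠ ≈ 5.19°
∠H = 0.00° − 5.19° = -5.19°

-5.2°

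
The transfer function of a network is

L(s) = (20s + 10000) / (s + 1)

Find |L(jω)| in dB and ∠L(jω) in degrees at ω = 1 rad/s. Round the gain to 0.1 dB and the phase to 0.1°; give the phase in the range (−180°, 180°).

Substitute s = j1:
Numerator: 20(j1) + 10000 = 10000 + j20
Denominator: (j1) + 1 = 1 + j1
|N| = √(10000² + 20²) ≈ 10000, ∠N ≈ 0.11°
|D| = √(1² + 1²) ≈ 1.4142, ∠D ≈ 45.00°
|L| = 10000 / 1.4142 ≈ 7071.1
Gain = 20 log₁₀(7071.1) ≈ 76.99 dB
∠L = 0.11° − 45.00° = -44.89°

77.0 dB, -44.9°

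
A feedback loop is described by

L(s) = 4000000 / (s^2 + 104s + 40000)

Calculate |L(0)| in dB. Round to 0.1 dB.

40.0 dB

L(0) = 4000000 / 40000 = 100
20 log₁₀(100) ≈ 40.00 dB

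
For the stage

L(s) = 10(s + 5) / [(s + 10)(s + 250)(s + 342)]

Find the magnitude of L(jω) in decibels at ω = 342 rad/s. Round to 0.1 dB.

At s = jω = j342:
zero (s+5): 5 + j342 → |·| = √(5²+342²) = √116989 ≈ 342.04, ∠ = arctan(342/5) ≈ 89.16°
pole (s+10): 10 + j342 → |·| = √(10²+342²) = √117064 ≈ 342.15, ∠ = arctan(342/10) ≈ 88.33°
pole (s+250): 250 + j342 → |·| = √(250²+342²) = √179464 ≈ 423.63, ∠ = arctan(342/250) ≈ 53.83°
pole (s+342): 342 + j342 → |·| = √(342²+342²) = √233928 ≈ 483.66, ∠ = arctan(342/342) ≈ 45.00°
|L| = 10 · 342.04 / 7.0104e+07 ≈ 4.879e-05
Gain = 20 log₁₀(4.879e-05) ≈ -86.23 dB

-86.2 dB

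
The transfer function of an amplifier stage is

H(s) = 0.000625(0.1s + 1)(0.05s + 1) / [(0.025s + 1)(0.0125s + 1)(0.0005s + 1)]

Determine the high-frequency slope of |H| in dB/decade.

-20 dB/decade

Each pole contributes −20 dB/decade at high frequency; each zero contributes +20 dB/decade.
Net: 2 zero(s) − 3 pole(s) → -20 dB/decade.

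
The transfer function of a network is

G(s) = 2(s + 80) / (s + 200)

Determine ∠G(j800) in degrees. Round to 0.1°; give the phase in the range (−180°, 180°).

8.3°

At s = jω = j800:
zero (s+80): 80 + j800 → |·| = √(80²+800²) = √646400 ≈ 803.99, ∠ = arctan(800/80) ≈ 84.29°
pole (s+200): 200 + j800 → |·| = √(200²+800²) = √680000 ≈ 824.62, ∠ = arctan(800/200) ≈ 75.96°
∠G = 84.29° − 75.96° = 8.33°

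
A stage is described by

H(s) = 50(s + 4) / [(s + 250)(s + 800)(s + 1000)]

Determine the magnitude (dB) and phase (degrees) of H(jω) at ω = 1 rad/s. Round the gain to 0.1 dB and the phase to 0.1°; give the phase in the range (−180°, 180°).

At s = jω = j1:
zero (s+4): 4 + j1 → |·| = √(4²+1²) = √17 ≈ 4.1231, ∠ = arctan(1/4) ≈ 14.04°
pole (s+250): 250 + j1 → |·| = √(250²+1²) = √62501 ≈ 250, ∠ = arctan(1/250) ≈ 0.23°
pole (s+800): 800 + j1 → |·| = √(800²+1²) = √640001 ≈ 800, ∠ = arctan(1/800) ≈ 0.07°
pole (s+1000): 1000 + j1 → |·| = √(1000²+1²) = √1000001 ≈ 1000, ∠ = arctan(1/1000) ≈ 0.06°
|H| = 50 · 4.1231 / 2e+08 ≈ 1.0308e-06
Gain = 20 log₁₀(1.0308e-06) ≈ -119.74 dB
∠H = 14.04° − 0.36° = 13.68°

-119.7 dB, 13.7°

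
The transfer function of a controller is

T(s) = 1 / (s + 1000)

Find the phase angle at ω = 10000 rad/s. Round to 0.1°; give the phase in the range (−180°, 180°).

-84.3°

Substitute s = j10000:
Numerator: 1 = 1 + j0
Denominator: (j10000) + 1000 = 1000 + j10000
|N| = √(1² + 0²) ≈ 1, ∠N ≈ 0.00°
|D| = √(1000² + 10000²) ≈ 10050, ∠D ≈ 84.29°
∠T = 0.00° − 84.29° = -84.29°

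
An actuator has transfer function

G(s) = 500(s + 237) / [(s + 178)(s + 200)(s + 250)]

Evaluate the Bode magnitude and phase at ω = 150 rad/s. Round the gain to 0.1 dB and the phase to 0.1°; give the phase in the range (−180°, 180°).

At s = jω = j150:
zero (s+237): 237 + j150 → |·| = √(237²+150²) = √78669 ≈ 280.48, ∠ = arctan(150/237) ≈ 32.33°
pole (s+178): 178 + j150 → |·| = √(178²+150²) = √54184 ≈ 232.77, ∠ = arctan(150/178) ≈ 40.12°
pole (s+200): 200 + j150 → |·| = √(200²+150²) = √62500 ≈ 250, ∠ = arctan(150/200) ≈ 36.87°
pole (s+250): 250 + j150 → |·| = √(250²+150²) = √85000 ≈ 291.55, ∠ = arctan(150/250) ≈ 30.96°
|G| = 500 · 280.48 / 1.6966e+07 ≈ 0.0082659
Gain = 20 log₁₀(0.0082659) ≈ -41.65 dB
∠G = 32.33° − 107.95° = -75.62°

-41.7 dB, -75.6°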